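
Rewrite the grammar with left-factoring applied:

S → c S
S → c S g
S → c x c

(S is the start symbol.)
S → c S'
S' → S S''
S'' → ε
S'' → g
S' → x c

Left-factoring transforms A → αβ₁ | αβ₂ into A → αA' and A' → β₁ | β₂
(α is the longest common prefix among the alternatives). Repeat until
no nonterminal has two alternatives with a common prefix.

Round 1: S has alternatives sharing prefix 'c'. Introduce S': S → c S'
  Add: S' → S
  Add: S' → S g
  Add: S' → x c

Round 2: S' has alternatives sharing prefix 'S'. Introduce S'': S' → S S''
  Add: S'' → ε
  Add: S'' → g

No remaining common prefixes — done.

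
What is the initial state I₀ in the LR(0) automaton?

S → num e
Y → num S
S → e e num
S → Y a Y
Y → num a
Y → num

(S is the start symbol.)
{ [S → . Y a Y], [S → . e e num], [S → . num e], [S' → . S], [Y → . num S], [Y → . num a], [Y → . num] }

First, augment the grammar with S' → S
I₀ = CLOSURE({ [S' → . S] }):
  [S' → . S] has the dot before S: add [S → . num e], [S → . e e num], [S → . Y a Y]
  [S → . Y a Y] has the dot before Y: add [Y → . num S], [Y → . num a], [Y → . num]
No further items can be added.

I₀ = { [S → . Y a Y], [S → . e e num], [S → . num e], [S' → . S], [Y → . num S], [Y → . num a], [Y → . num] }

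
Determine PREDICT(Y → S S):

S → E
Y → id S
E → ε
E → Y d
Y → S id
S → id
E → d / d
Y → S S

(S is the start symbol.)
{ 'd', 'id' }

PREDICT(Y → S S) = (FIRST(RHS) \ {ε}) ∪ (FOLLOW(Y) if ε ∈ FIRST(RHS), i.e. RHS ⇒* ε)
FIRST(S) = { 'd', 'id', ε }
FIRST(S S) = { 'd', 'id', ε }
ε ∈ FIRST(S S) (the right-hand side is nullable), so add FOLLOW(Y) = { 'd' }
PREDICT(Y → S S) = { 'd', 'id' }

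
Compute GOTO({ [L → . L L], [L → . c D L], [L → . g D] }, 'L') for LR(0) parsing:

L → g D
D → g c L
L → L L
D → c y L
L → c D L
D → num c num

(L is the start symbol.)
{ [L → . L L], [L → . c D L], [L → . g D], [L → L . L] }

GOTO(I, 'L') = CLOSURE({ [A → αX.β] : [A → α.Xβ] ∈ I, X = 'L' })

Items with dot before 'L', with the dot advanced:
  [L → . L L] → [L → L . L]
Closure of the advanced items:
  [L → L . L] has the dot before L: add [L → . g D], [L → . L L], [L → . c D L]

GOTO = { [L → . L L], [L → . c D L], [L → . g D], [L → L . L] }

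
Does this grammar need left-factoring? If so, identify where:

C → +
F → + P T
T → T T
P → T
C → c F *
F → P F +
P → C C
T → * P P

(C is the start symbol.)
Left-factoring is needed when two productions for the same non-terminal
share a common prefix on the right-hand side.

Productions for C:
  C → +
  C → c F *
Productions for F:
  F → + P T
  F → P F +
Productions for T:
  T → T T
  T → * P P
Productions for P:
  P → T
  P → C C

No common prefixes found.

Answer: No, left-factoring is not needed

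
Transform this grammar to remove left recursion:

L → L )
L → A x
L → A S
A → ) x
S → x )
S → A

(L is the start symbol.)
L is directly left-recursive. The standard transformation for
  A → A α₁ | ... | A α_m | β₁ | ... | β_n
is
  A  → β₁ A' | ... | β_n A'
  A' → α₁ A' | ... | α_m A' | ε

L → A x becomes L → A x L'
L → A S becomes L → A S L'
L → L ) becomes L' → ) L'
Add L' → ε

Productions for other non-terminals are unchanged:
  A → ) x
  S → x )
  S → A

Resulting grammar:
L → A x L'
L → A S L'
L' → ) L'
L' → ε
A → ) x
S → x )
S → A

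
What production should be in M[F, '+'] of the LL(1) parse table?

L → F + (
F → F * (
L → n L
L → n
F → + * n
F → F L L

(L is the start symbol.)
F → F * (, F → + * n, F → F L L

To find M[F, '+'], we find productions for F where '+' is in the predict set (PREDICT(N → α) = (FIRST(α) \ {ε}) ∪ (FOLLOW(N) if α ⇒* ε)).

Relevant sets:
  FIRST(F) = { '+' }

F → F * (: PREDICT = { '+' }
  '+' is in predict set, so this production goes in M[F, '+']
F → + * n: PREDICT = { '+' }
  '+' is in predict set, so this production goes in M[F, '+']
F → F L L: PREDICT = { '+' }
  '+' is in predict set, so this production goes in M[F, '+']

M[F, '+'] = F → F * (, F → + * n, F → F L L  (a multiply-defined cell — the grammar is not LL(1))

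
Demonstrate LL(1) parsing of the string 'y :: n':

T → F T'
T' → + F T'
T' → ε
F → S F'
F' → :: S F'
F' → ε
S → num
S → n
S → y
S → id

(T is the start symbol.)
LL(1) parsing maintains a stack (initially the start symbol over $) and the input. At each step: if the stack top is a terminal, match it against the current input token; if it is a non-terminal N, replace it with the RHS of M[N, lookahead] (the unique production whose predict set contains the lookahead).

Stack is shown with the top on the left.

Stack         Input     Action
------------------------------
T $           y :: n $  output T → F T'
F T' $        y :: n $  output F → S F'
S F' T' $     y :: n $  output S → y
y F' T' $     y :: n $  match 'y'
F' T' $       :: n $    output F' → :: S F'
:: S F' T' $  :: n $    match '::'
S F' T' $     n $       output S → n
n F' T' $     n $       match 'n'
F' T' $       $         output F' → ε
T' $          $         output T' → ε
$             $         accept

The string is accepted.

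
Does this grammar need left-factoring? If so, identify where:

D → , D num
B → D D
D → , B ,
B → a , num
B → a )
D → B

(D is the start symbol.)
Left-factoring is needed when two productions for the same non-terminal
share a common prefix on the right-hand side.

Productions for D:
  D → , D num
  D → , B ,
  D → B
Productions for B:
  B → D D
  B → a , num
  B → a )

Found common prefix ',' in productions for D
Found common prefix 'a' in productions for B

Answer: Yes, D has productions with common prefix ','; B has productions with common prefix 'a'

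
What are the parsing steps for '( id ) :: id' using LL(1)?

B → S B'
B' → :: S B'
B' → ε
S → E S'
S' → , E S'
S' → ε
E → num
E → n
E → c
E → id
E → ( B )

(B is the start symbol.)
LL(1) parsing maintains a stack (initially the start symbol over $) and the input. At each step: if the stack top is a terminal, match it against the current input token; if it is a non-terminal N, replace it with the RHS of M[N, lookahead] (the unique production whose predict set contains the lookahead).

Stack is shown with the top on the left.

Stack               Input           Action
------------------------------------------
B $                 ( id ) :: id $  output B → S B'
S B' $              ( id ) :: id $  output S → E S'
E S' B' $           ( id ) :: id $  output E → ( B )
( B ) S' B' $       ( id ) :: id $  match '('
B ) S' B' $         id ) :: id $    output B → S B'
S B' ) S' B' $      id ) :: id $    output S → E S'
E S' B' ) S' B' $   id ) :: id $    output E → id
id S' B' ) S' B' $  id ) :: id $    match 'id'
S' B' ) S' B' $     ) :: id $       output S' → ε
B' ) S' B' $        ) :: id $       output B' → ε
) S' B' $           ) :: id $       match ')'
S' B' $             :: id $         output S' → ε
B' $                :: id $         output B' → :: S B'
:: S B' $           :: id $         match '::'
S B' $              id $            output S → E S'
E S' B' $           id $            output E → id
id S' B' $          id $            match 'id'
S' B' $             $               output S' → ε
B' $                $               output B' → ε
$                   $               accept

The string is accepted.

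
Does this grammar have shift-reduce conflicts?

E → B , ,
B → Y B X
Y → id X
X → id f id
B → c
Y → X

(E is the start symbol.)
A shift-reduce conflict occurs when an LR(0) state has both:
  - a complete (reduce) item [A → α .] (dot at the end), and
  - a shift item [B → β . c γ] (dot before a terminal).

Augment with E' → E and build the canonical LR(0) collection (I0 = CLOSURE({[E' → . E]}), then GOTO on every symbol after a dot until no new states appear). It has 15 states:
  I0: { [B → . Y B X], [B → . c], [E → . B , ,], [E' → . E], [X → . id f id], [Y → . X], [Y → . id X] }  — shift
  I1: { [E → B . , ,] }  — shift
  I2: { [E' → E .] }  — accept
  I3: { [Y → X .] }  — reduce
  I4: { [B → . Y B X], [B → . c], [B → Y . B X], [X → . id f id], [Y → . X], [Y → . id X] }  — shift
  I5: { [B → c .] }  — reduce
  I6: { [X → . id f id], [X → id . f id], [Y → id . X] }  — shift
  I7: { [Y → id X .] }  — reduce
  I8: { [X → id f . id] }  — shift
  I9: { [X → id . f id] }  — shift
  I10: { [X → id f id .] }  — reduce
  I11: { [B → Y B . X], [X → . id f id] }  — shift
  I12: { [B → Y B X .] }  — reduce
  I13: { [E → B , . ,] }  — shift
  I14: { [E → B , , .] }  — reduce

No state contains both a complete item and a shift item.

Answer: No shift-reduce conflicts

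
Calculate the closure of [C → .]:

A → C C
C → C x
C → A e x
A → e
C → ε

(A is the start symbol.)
{ [C → .] }

To compute CLOSURE, for each item [A → α.Bβ] where B is a non-terminal, add [B → .γ] for all productions B → γ; repeat for the newly added items until nothing changes.

Start with: [C → .]
The dot is at the end, so nothing is added.

CLOSURE = { [C → .] }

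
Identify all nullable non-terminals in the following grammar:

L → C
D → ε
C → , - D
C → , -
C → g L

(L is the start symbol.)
A non-terminal is nullable if it can derive ε (the empty string): either it has an ε-production, or it has a production whose right-hand side consists entirely of nullable non-terminals.

ε-productions: D → ε
So D is immediately nullable.
No further non-terminal can be added: every production for the remaining non-terminals contains a terminal or a non-nullable non-terminal.
Nullable = { 'D' }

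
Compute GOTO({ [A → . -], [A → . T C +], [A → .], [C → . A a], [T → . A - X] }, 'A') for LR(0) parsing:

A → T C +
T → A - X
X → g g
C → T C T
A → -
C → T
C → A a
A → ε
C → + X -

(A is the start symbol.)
GOTO(I, 'A') = CLOSURE({ [A → αX.β] : [A → α.Xβ] ∈ I, X = 'A' })

Items with dot before 'A', with the dot advanced:
  [C → . A a] → [C → A . a]
  [T → . A - X] → [T → A . - X]
Closure adds nothing (no advanced item has the dot before a non-terminal).

GOTO = { [C → A . a], [T → A . - X] }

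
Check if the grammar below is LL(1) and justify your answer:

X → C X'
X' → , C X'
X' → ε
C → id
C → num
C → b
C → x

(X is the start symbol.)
Yes, the grammar is LL(1).

A grammar is LL(1) if for each non-terminal N with multiple productions, the predict sets of those productions are pairwise disjoint, where PREDICT(N → α) = (FIRST(α) \ {ε}) ∪ (FOLLOW(N) if α ⇒* ε).

Relevant sets:
  FOLLOW(X') = { $ }

For X':
  PREDICT(X' → ',' C X') = { ',' }
  PREDICT(X' → ε) = { $ }
For C:
  PREDICT(C → id) = { 'id' }
  PREDICT(C → num) = { 'num' }
  PREDICT(C → b) = { 'b' }
  PREDICT(C → x) = { 'x' }
X has a single production, so nothing to check there.

All predict sets are disjoint. The grammar IS LL(1).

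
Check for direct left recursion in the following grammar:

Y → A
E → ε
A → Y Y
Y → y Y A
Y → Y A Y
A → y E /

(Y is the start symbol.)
Direct left recursion occurs when N → N α for some non-terminal N (the right-hand side begins with the left-hand side itself).

Y → A: starts with A
E → ε: starts with ε
A → Y Y: starts with Y
Y → y Y A: starts with y
Y → Y A Y: LEFT RECURSIVE (starts with Y)
A → y E /: starts with y

The grammar has direct left recursion on: Y.

Answer: Yes, Y is left-recursive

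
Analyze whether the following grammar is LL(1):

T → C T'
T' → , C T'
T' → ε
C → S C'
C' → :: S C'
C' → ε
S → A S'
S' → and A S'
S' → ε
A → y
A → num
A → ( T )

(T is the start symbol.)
Yes, the grammar is LL(1).

A grammar is LL(1) if for each non-terminal N with multiple productions, the predict sets of those productions are pairwise disjoint, where PREDICT(N → α) = (FIRST(α) \ {ε}) ∪ (FOLLOW(N) if α ⇒* ε).

Relevant sets:
  FOLLOW(T') = { $, ')' }
  FOLLOW(C') = { $, ')', ',' }
  FOLLOW(S') = { $, ')', ',', '::' }

For T':
  PREDICT(T' → ',' C T') = { ',' }
  PREDICT(T' → ε) = { $, ')' }
For C':
  PREDICT(C' → :: S C') = { '::' }
  PREDICT(C' → ε) = { $, ')', ',' }
For S':
  PREDICT(S' → and A S') = { 'and' }
  PREDICT(S' → ε) = { $, ')', ',', '::' }
For A:
  PREDICT(A → y) = { 'y' }
  PREDICT(A → num) = { 'num' }
  PREDICT(A → '(' T ')') = { '(' }
T, C, S have a single production, so nothing to check there.

All predict sets are disjoint. The grammar IS LL(1).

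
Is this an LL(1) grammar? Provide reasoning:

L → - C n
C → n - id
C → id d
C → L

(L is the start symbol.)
Yes, the grammar is LL(1).

A grammar is LL(1) if for each non-terminal N with multiple productions, the predict sets of those productions are pairwise disjoint, where PREDICT(N → α) = (FIRST(α) \ {ε}) ∪ (FOLLOW(N) if α ⇒* ε).

Relevant sets:
  FIRST(L) = { '-' }

For C:
  PREDICT(C → n '-' id) = { 'n' }
  PREDICT(C → id d) = { 'id' }
  PREDICT(C → L) = { '-' }
L has a single production, so nothing to check there.

All predict sets are disjoint. The grammar IS LL(1).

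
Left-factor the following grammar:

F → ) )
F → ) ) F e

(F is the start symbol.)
Left-factoring transforms A → αβ₁ | αβ₂ into A → αA' and A' → β₁ | β₂
(α is the longest common prefix among the alternatives). Repeat until
no nonterminal has two alternatives with a common prefix.

Round 1: F has alternatives sharing prefix ') )'. Introduce F': F → ) ) F'
  Add: F' → ε
  Add: F' → F e

No remaining common prefixes — done.

Resulting grammar:
F → ) ) F'
F' → ε
F' → F e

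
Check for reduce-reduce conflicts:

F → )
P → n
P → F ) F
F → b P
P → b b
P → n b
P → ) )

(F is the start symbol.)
No reduce-reduce conflicts

A reduce-reduce conflict occurs when an LR(0) state has two complete items [A → α .] and [B → β .] — both call for a reduction, and with no lookahead the parser cannot choose between them.

Augment with F' → F and build the canonical LR(0) collection (I0 = CLOSURE({[F' → . F]}), then GOTO on every symbol after a dot until no new states appear). It has 14 states:
  I0: { [F → . )], [F → . b P], [F' → . F] }  — shift
  I1: { [F → ) .] }  — reduce
  I2: { [F' → F .] }  — accept
  I3: { [F → . )], [F → . b P], [F → b . P], [P → . ) )], [P → . F ) F], [P → . b b], [P → . n b], [P → . n] }  — shift
  I4: { [F → ) .], [P → ) . )] }  — shift, reduce
  I5: { [P → F . ) F] }  — shift
  I6: { [F → b P .] }  — reduce
  I7: { [F → . )], [F → . b P], [F → b . P], [P → . ) )], [P → . F ) F], [P → . b b], [P → . n b], [P → . n], [P → b . b] }  — shift
  I8: { [P → n . b], [P → n .] }  — shift, reduce
  I9: { [P → n b .] }  — reduce
  I10: { [F → . )], [F → . b P], [F → b . P], [P → . ) )], [P → . F ) F], [P → . b b], [P → . n b], [P → . n], [P → b . b], [P → b b .] }  — shift, reduce
  I11: { [F → . )], [F → . b P], [P → F ) . F] }  — shift
  I12: { [P → F ) F .] }  — reduce
  I13: { [P → ) ) .] }  — reduce

No state contains more than one complete item.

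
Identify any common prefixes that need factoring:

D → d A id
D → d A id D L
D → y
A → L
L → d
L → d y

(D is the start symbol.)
Left-factoring is needed when two productions for the same non-terminal
share a common prefix on the right-hand side.

Productions for D:
  D → d A id
  D → d A id D L
  D → y
Productions for L:
  L → d
  L → d y

Found common prefix 'd A id' in productions for D
Found common prefix 'd' in productions for L

Answer: Yes, D has productions with common prefix 'd A id'; L has productions with common prefix 'd'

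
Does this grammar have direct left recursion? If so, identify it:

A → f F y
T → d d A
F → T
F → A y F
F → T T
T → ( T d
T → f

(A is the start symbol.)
No direct left recursion

Direct left recursion occurs when N → N α for some non-terminal N (the right-hand side begins with the left-hand side itself).

A → f F y: starts with f
T → d d A: starts with d
F → T: starts with T
F → A y F: starts with A
F → T T: starts with T
T → ( T d: starts with '('
T → f: starts with f

No direct left recursion found.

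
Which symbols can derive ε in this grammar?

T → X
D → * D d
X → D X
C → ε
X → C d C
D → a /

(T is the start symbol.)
A non-terminal is nullable if it can derive ε (the empty string): either it has an ε-production, or it has a production whose right-hand side consists entirely of nullable non-terminals.

ε-productions: C → ε
So C is immediately nullable.
No further non-terminal can be added: every production for the remaining non-terminals contains a terminal or a non-nullable non-terminal.
Nullable = { 'C' }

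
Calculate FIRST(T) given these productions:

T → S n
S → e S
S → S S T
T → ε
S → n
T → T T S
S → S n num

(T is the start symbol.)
To compute FIRST(T), examine every production with T on the left-hand side, reading each right-hand side left to right until a non-nullable symbol is reached.

FIRST sets of the other non-terminals involved (by the same procedure, iterated to a fixed point):
  FIRST(S) = { 'e', 'n' }

From T → S n:
  - S is a non-terminal: add FIRST(S) \ {ε} = { 'e', 'n' }
    S is not nullable, so stop
From T → ε:
  - ε-production, so ε ∈ FIRST(T)
From T → T T S:
  - T is the symbol being defined: contributes nothing new
    T is nullable, so continue to the next symbol
  - T is the symbol being defined: contributes nothing new
    T is nullable, so continue to the next symbol
  - S is a non-terminal: add FIRST(S) \ {ε} = { 'e', 'n' }
    S is not nullable, so stop

Collecting: FIRST(T) = { 'e', 'n', ε }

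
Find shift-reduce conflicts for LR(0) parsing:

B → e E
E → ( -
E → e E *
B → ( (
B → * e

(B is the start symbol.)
No shift-reduce conflicts

Augment with B' → B and build the canonical LR(0) collection (I0 = CLOSURE({[B' → . B]}), then GOTO on every symbol after a dot until no new states appear). It has 13 states:
  I0: { [B → . ( (], [B → . * e], [B → . e E], [B' → . B] }  — shift
  I1: { [B → ( . (] }  — shift
  I2: { [B → * . e] }  — shift
  I3: { [B' → B .] }  — accept
  I4: { [B → e . E], [E → . ( -], [E → . e E *] }  — shift
  I5: { [E → ( . -] }  — shift
  I6: { [B → e E .] }  — reduce
  I7: { [E → . ( -], [E → . e E *], [E → e . E *] }  — shift
  I8: { [E → e E . *] }  — shift
  I9: { [E → e E * .] }  — reduce
  I10: { [E → ( - .] }  — reduce
  I11: { [B → * e .] }  — reduce
  I12: { [B → ( ( .] }  — reduce

No state contains both a complete item and a shift item.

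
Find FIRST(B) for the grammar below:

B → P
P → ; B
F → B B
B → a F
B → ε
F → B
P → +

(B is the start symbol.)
FIRST sets of the other non-terminals involved (by the same procedure, iterated to a fixed point):
  FIRST(P) = { '+', ';' }

From B → P:
  - P is a non-terminal: add FIRST(P) \ {ε} = { '+', ';' }
    P is not nullable, so stop
From B → a F:
  - a is a terminal: add 'a' and stop
From B → ε:
  - ε-production, so ε ∈ FIRST(B)

Collecting: FIRST(B) = { '+', ';', 'a', ε }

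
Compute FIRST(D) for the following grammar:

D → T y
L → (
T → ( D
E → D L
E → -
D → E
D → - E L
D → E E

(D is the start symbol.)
{ '(', '-' }

FIRST sets of the other non-terminals involved (by the same procedure, iterated to a fixed point):
  FIRST(T) = { '(' }
  FIRST(E) = { '(', '-' }

From D → T y:
  - T is a non-terminal: add FIRST(T) \ {ε} = { '(' }
    T is not nullable, so stop
From D → E:
  - E is a non-terminal: add FIRST(E) \ {ε} = { '(', '-' }
    E is not nullable, so stop
From D → - E L:
  - '-' is a terminal: add '-' and stop
From D → E E:
  - E is a non-terminal: add FIRST(E) \ {ε} = { '(', '-' }
    E is not nullable, so stop

Collecting: FIRST(D) = { '(', '-' }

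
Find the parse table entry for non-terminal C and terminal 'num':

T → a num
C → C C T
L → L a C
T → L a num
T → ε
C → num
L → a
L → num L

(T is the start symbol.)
C → C C T, C → num

To find M[C, 'num'], we find productions for C where 'num' is in the predict set (PREDICT(N → α) = (FIRST(α) \ {ε}) ∪ (FOLLOW(N) if α ⇒* ε)).

Relevant sets:
  FIRST(C) = { 'num' }

C → C C T: PREDICT = { 'num' }
  'num' is in predict set, so this production goes in M[C, 'num']
C → num: PREDICT = { 'num' }
  'num' is in predict set, so this production goes in M[C, 'num']

M[C, 'num'] = C → C C T, C → num  (a multiply-defined cell — the grammar is not LL(1))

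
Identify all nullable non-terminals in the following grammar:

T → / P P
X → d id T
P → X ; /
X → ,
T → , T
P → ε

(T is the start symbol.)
{ 'P' }

ε-productions: P → ε
So P is immediately nullable.
No further non-terminal can be added: every production for the remaining non-terminals contains a terminal or a non-nullable non-terminal.
Nullable = { 'P' }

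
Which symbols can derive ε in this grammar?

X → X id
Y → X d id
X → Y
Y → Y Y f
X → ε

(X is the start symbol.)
A non-terminal is nullable if it can derive ε (the empty string): either it has an ε-production, or it has a production whose right-hand side consists entirely of nullable non-terminals.

ε-productions: X → ε
So X is immediately nullable.
No further non-terminal can be added: every production for the remaining non-terminals contains a terminal or a non-nullable non-terminal.
Nullable = { 'X' }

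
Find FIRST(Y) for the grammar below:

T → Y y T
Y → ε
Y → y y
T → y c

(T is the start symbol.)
To compute FIRST(Y), examine every production with Y on the left-hand side, reading each right-hand side left to right until a non-nullable symbol is reached.

From Y → ε:
  - ε-production, so ε ∈ FIRST(Y)
From Y → y y:
  - y is a terminal: add 'y' and stop

Collecting: FIRST(Y) = { 'y', ε }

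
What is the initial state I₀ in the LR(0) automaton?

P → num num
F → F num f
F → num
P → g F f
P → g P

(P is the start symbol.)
First, augment the grammar with P' → P
I₀ = CLOSURE({ [P' → . P] }):
  [P' → . P] has the dot before P: add [P → . num num], [P → . g F f], [P → . g P]
No further items can be added.

I₀ = { [P → . g F f], [P → . g P], [P → . num num], [P' → . P] }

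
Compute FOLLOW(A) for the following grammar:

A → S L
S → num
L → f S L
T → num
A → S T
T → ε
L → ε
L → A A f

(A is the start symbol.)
A is the start symbol, so $ ∈ FOLLOW(A).
In L → A A f: A is followed by A f, add FIRST(A f) \ {ε} = { 'num' }
In L → A A f: A is followed by f, add FIRST(f) \ {ε} = { 'f' }

Taking the union: FOLLOW(A) = { $, 'f', 'num' }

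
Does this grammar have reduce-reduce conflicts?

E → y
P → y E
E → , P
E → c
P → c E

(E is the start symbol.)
No reduce-reduce conflicts

A reduce-reduce conflict occurs when an LR(0) state has two complete items [A → α .] and [B → β .] — both call for a reduction, and with no lookahead the parser cannot choose between them.

Augment with E' → E and build the canonical LR(0) collection (I0 = CLOSURE({[E' → . E]}), then GOTO on every symbol after a dot until no new states appear). It has 10 states:
  I0: { [E → . , P], [E → . c], [E → . y], [E' → . E] }  — shift
  I1: { [E → , . P], [P → . c E], [P → . y E] }  — shift
  I2: { [E' → E .] }  — accept
  I3: { [E → c .] }  — reduce
  I4: { [E → y .] }  — reduce
  I5: { [E → , P .] }  — reduce
  I6: { [E → . , P], [E → . c], [E → . y], [P → c . E] }  — shift
  I7: { [E → . , P], [E → . c], [E → . y], [P → y . E] }  — shift
  I8: { [P → y E .] }  — reduce
  I9: { [P → c E .] }  — reduce

No state contains more than one complete item.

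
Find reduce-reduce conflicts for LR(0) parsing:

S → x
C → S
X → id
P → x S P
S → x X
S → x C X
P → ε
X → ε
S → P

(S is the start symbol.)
A reduce-reduce conflict occurs when an LR(0) state has two complete items [A → α .] and [B → β .] — both call for a reduction, and with no lookahead the parser cannot choose between them.

Augment with S' → S and build the canonical LR(0) collection (I0 = CLOSURE({[S' → . S]}), then GOTO on every symbol after a dot until no new states appear). It has 12 states:
  I0: { [P → . x S P], [P → .], [S → . P], [S → . x C X], [S → . x X], [S → . x], [S' → . S] }  — shift, reduce
  I1: { [S → P .] }  — reduce
  I2: { [S' → S .] }  — accept
  I3: { [C → . S], [P → . x S P], [P → .], [P → x . S P], [S → . P], [S → . x C X], [S → . x X], [S → . x], [S → x . C X], [S → x . X], [S → x .], [X → . id], [X → .] }  — shift, 3 reduces
  I4: { [S → x C . X], [X → . id], [X → .] }  — shift, reduce
  I5: { [C → S .], [P → . x S P], [P → .], [P → x S . P] }  — shift, 2 reduces
  I6: { [S → x X .] }  — reduce
  I7: { [X → id .] }  — reduce
  I8: { [P → x S P .] }  — reduce
  I9: { [P → . x S P], [P → .], [P → x . S P], [S → . P], [S → . x C X], [S → . x X], [S → . x] }  — shift, reduce
  I10: { [P → . x S P], [P → .], [P → x S . P] }  — shift, reduce
  I11: { [S → x C X .] }  — reduce

I3 contains complete items [P → .], [S → x .], [X → .] — reduce-reduce conflict.
I5 contains complete items [C → S .], [P → .] — reduce-reduce conflict.

Answer: Yes — I3: [P → .] vs [S → x .]; I5: [C → S .] vs [P → .]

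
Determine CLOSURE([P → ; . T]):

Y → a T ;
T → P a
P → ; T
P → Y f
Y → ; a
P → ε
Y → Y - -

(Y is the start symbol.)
{ [P → . ; T], [P → . Y f], [P → .], [P → ; . T], [T → . P a], [Y → . ; a], [Y → . Y - -], [Y → . a T ;] }

To compute CLOSURE, for each item [A → α.Bβ] where B is a non-terminal, add [B → .γ] for all productions B → γ; repeat for the newly added items until nothing changes.

Start with: [P → ; . T]
  [P → ; . T] has the dot before T: add [T → . P a]
  [T → . P a] has the dot before P: add [P → . ; T], [P → . Y f], [P → .]
  [P → . Y f] has the dot before Y: add [Y → . a T ;], [Y → . ; a], [Y → . Y - -]
No further items can be added.

CLOSURE = { [P → . ; T], [P → . Y f], [P → .], [P → ; . T], [T → . P a], [Y → . ; a], [Y → . Y - -], [Y → . a T ;] }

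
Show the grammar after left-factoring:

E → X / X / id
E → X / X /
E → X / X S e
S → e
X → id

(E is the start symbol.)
E → X / X E'
E' → / E''
E'' → id
E'' → ε
E' → S e
S → e
X → id

Left-factoring transforms A → αβ₁ | αβ₂ into A → αA' and A' → β₁ | β₂
(α is the longest common prefix among the alternatives). Repeat until
no nonterminal has two alternatives with a common prefix.

Round 1: E has alternatives sharing prefix 'X / X'. Introduce E': E → X / X E'
  Add: E' → / id
  Add: E' → /
  Add: E' → S e

Round 2: E' has alternatives sharing prefix '/'. Introduce E'': E' → / E''
  Add: E'' → id
  Add: E'' → ε

No remaining common prefixes — done.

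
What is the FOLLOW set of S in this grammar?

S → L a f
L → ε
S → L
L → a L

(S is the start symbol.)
S is the start symbol, so $ ∈ FOLLOW(S).
S does not occur on any right-hand side.

Taking the union: FOLLOW(S) = { $ }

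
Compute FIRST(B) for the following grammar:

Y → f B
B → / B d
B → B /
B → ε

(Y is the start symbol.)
{ '/', ε }

To compute FIRST(B), examine every production with B on the left-hand side, reading each right-hand side left to right until a non-nullable symbol is reached.

From B → / B d:
  - '/' is a terminal: add '/' and stop
From B → B /:
  - B is the symbol being defined: contributes nothing new
    B is nullable, so continue to the next symbol
  - '/' is a terminal: add '/' and stop
From B → ε:
  - ε-production, so ε ∈ FIRST(B)

Collecting: FIRST(B) = { '/', ε }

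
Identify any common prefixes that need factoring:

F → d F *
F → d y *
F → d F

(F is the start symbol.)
Yes, F has productions with common prefix 'd'

Left-factoring is needed when two productions for the same non-terminal
share a common prefix on the right-hand side.

Productions for F:
  F → d F *
  F → d y *
  F → d F

Found common prefix 'd' in productions for F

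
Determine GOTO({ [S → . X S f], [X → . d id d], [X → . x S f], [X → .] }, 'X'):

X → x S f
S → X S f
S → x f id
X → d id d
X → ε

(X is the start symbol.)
GOTO(I, 'X') = CLOSURE({ [A → αX.β] : [A → α.Xβ] ∈ I, X = 'X' })

Items with dot before 'X', with the dot advanced:
  [S → . X S f] → [S → X . S f]
Closure of the advanced items:
  [S → X . S f] has the dot before S: add [S → . X S f], [S → . x f id]
  [S → . X S f] has the dot before X: add [X → . x S f], [X → . d id d], [X → .]

GOTO = { [S → . X S f], [S → . x f id], [S → X . S f], [X → . d id d], [X → . x S f], [X → .] }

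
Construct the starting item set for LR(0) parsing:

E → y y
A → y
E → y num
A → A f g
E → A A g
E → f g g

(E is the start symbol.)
First, augment the grammar with E' → E
I₀ = CLOSURE({ [E' → . E] }):
  [E' → . E] has the dot before E: add [E → . y y], [E → . y num], [E → . A A g], [E → . f g g]
  [E → . A A g] has the dot before A: add [A → . y], [A → . A f g]
No further items can be added.

I₀ = { [A → . A f g], [A → . y], [E → . A A g], [E → . f g g], [E → . y num], [E → . y y], [E' → . E] }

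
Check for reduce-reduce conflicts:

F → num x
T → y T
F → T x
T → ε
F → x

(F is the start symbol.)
No reduce-reduce conflicts

A reduce-reduce conflict occurs when an LR(0) state has two complete items [A → α .] and [B → β .] — both call for a reduction, and with no lookahead the parser cannot choose between them.

Augment with F' → F and build the canonical LR(0) collection (I0 = CLOSURE({[F' → . F]}), then GOTO on every symbol after a dot until no new states appear). It has 9 states:
  I0: { [F → . T x], [F → . num x], [F → . x], [F' → . F], [T → . y T], [T → .] }  — shift, reduce
  I1: { [F' → F .] }  — accept
  I2: { [F → T . x] }  — shift
  I3: { [F → num . x] }  — shift
  I4: { [F → x .] }  — reduce
  I5: { [T → . y T], [T → .], [T → y . T] }  — shift, reduce
  I6: { [T → y T .] }  — reduce
  I7: { [F → num x .] }  — reduce
  I8: { [F → T x .] }  — reduce

No state contains more than one complete item.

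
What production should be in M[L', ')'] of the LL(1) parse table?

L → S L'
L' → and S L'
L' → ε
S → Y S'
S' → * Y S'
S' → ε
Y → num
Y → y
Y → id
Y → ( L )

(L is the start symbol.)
L' → ε

To find M[L', ')'], we find productions for L' where ')' is in the predict set (PREDICT(N → α) = (FIRST(α) \ {ε}) ∪ (FOLLOW(N) if α ⇒* ε)).

Relevant sets:
  FOLLOW(L') = { $, ')' }

L' → and S L': PREDICT = { 'and' }
L' → ε: PREDICT = { $, ')' }
  ')' is in predict set, so this production goes in M[L', ')']

M[L', ')'] = L' → ε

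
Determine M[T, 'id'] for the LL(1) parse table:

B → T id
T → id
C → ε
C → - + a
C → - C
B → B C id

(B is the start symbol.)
To find M[T, 'id'], we find productions for T where 'id' is in the predict set (PREDICT(N → α) = (FIRST(α) \ {ε}) ∪ (FOLLOW(N) if α ⇒* ε)).

T → id: PREDICT = { 'id' }
  'id' is in predict set, so this production goes in M[T, 'id']

M[T, 'id'] = T → id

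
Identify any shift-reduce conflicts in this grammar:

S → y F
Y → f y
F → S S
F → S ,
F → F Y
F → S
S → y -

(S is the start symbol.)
Yes — I4: [S → y F .] vs [Y → . f y]; I5: [F → S .] vs [F → S . ,]

A shift-reduce conflict occurs when an LR(0) state has both:
  - a complete (reduce) item [A → α .] (dot at the end), and
  - a shift item [B → β . c γ] (dot before a terminal).

Augment with S' → S and build the canonical LR(0) collection (I0 = CLOSURE({[S' → . S]}), then GOTO on every symbol after a dot until no new states appear). It has 11 states:
  I0: { [S → . y -], [S → . y F], [S' → . S] }  — shift
  I1: { [S' → S .] }  — accept
  I2: { [F → . F Y], [F → . S ,], [F → . S S], [F → . S], [S → . y -], [S → . y F], [S → y . -], [S → y . F] }  — shift
  I3: { [S → y - .] }  — reduce
  I4: { [F → F . Y], [S → y F .], [Y → . f y] }  — shift, reduce
  I5: { [F → S . ,], [F → S . S], [F → S .], [S → . y -], [S → . y F] }  — shift, reduce
  I6: { [F → S , .] }  — reduce
  I7: { [F → S S .] }  — reduce
  I8: { [F → F Y .] }  — reduce
  I9: { [Y → f . y] }  — shift
  I10: { [Y → f y .] }  — reduce

I4 contains reduce item [S → y F .] and shift item [Y → . f y] — shift-reduce conflict.
I5 contains reduce item [F → S .] and shift items [F → S . ,], [S → . y -], [S → . y F] — shift-reduce conflict.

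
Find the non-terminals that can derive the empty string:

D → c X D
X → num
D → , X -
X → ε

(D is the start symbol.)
A non-terminal is nullable if it can derive ε (the empty string): either it has an ε-production, or it has a production whose right-hand side consists entirely of nullable non-terminals.

ε-productions: X → ε
So X is immediately nullable.
No further non-terminal can be added: every production for the remaining non-terminals contains a terminal or a non-nullable non-terminal.
Nullable = { 'X' }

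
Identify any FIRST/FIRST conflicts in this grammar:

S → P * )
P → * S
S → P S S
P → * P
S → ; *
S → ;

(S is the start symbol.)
A FIRST/FIRST conflict occurs when two productions N → α and N → β for the same non-terminal have FIRST(α) ∩ FIRST(β) ≠ ∅ (with ε ∈ FIRST of a nullable right-hand side, so two nullable alternatives also conflict).

FIRST sets of the non-terminals at (or reachable through a nullable prefix from) the front of some alternative:
  FIRST(P) = { '*' }

Productions for S:
  S → P * ): FIRST = { '*' }
  S → P S S: FIRST = { '*' }
  S → ; *: FIRST = { ';' }
  S → ;: FIRST = { ';' }
Productions for P:
  P → * S: FIRST = { '*' }
  P → * P: FIRST = { '*' }

Conflict for S: S → P * ) and S → P S S
  Overlap: { '*' }
Conflict for S: S → ; * and S → ;
  Overlap: { ';' }
Conflict for P: P → * S and P → * P
  Overlap: { '*' }

Answer: Yes. S → P '*' ')' / S → P S S on { '*' }; S → ';' '*' / S → ';' on { ';' }; P → '*' S / P → '*' P on { '*' }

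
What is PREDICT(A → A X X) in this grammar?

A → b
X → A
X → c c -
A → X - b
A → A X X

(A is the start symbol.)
PREDICT(A → A X X) = (FIRST(RHS) \ {ε}) ∪ (FOLLOW(A) if ε ∈ FIRST(RHS), i.e. RHS ⇒* ε)
FIRST(A) = { 'b', 'c' }
FIRST(A X X) = { 'b', 'c' }
ε ∉ FIRST(A X X), so FOLLOW(A) is not added.
PREDICT(A → A X X) = { 'b', 'c' }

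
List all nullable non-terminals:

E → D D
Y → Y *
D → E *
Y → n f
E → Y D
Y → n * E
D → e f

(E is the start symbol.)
A non-terminal is nullable if it can derive ε (the empty string): either it has an ε-production, or it has a production whose right-hand side consists entirely of nullable non-terminals.

There are no ε-productions, so no non-terminal can derive ε.
No non-terminals are nullable.

Answer: None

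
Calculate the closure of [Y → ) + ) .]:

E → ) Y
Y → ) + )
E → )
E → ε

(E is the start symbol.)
{ [Y → ) + ) .] }

To compute CLOSURE, for each item [A → α.Bβ] where B is a non-terminal, add [B → .γ] for all productions B → γ; repeat for the newly added items until nothing changes.

Start with: [Y → ) + ) .]
The dot is at the end, so nothing is added.

CLOSURE = { [Y → ) + ) .] }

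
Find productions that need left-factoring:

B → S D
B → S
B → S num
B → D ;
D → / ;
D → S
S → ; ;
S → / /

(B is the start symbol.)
Left-factoring is needed when two productions for the same non-terminal
share a common prefix on the right-hand side.

Productions for B:
  B → S D
  B → S
  B → S num
  B → D ;
Productions for D:
  D → / ;
  D → S
Productions for S:
  S → ; ;
  S → / /

Found common prefix 'S' in productions for B

Answer: Yes, B has productions with common prefix 'S'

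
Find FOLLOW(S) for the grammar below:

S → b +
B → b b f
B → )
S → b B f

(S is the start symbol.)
{ $ }

To compute FOLLOW(S), find every occurrence of S on a right-hand side N → α S β: add FIRST(β) \ {ε}, and if β is empty or nullable also add FOLLOW(N). Iterate to a fixed point.

S is the start symbol, so $ ∈ FOLLOW(S).
S does not occur on any right-hand side.

Taking the union: FOLLOW(S) = { $ }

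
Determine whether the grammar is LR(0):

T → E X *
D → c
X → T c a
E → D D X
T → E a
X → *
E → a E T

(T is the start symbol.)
A grammar is LR(0) if no state in the canonical LR(0) collection has:
  - both a shift item (dot before a terminal) and a complete item (shift-reduce conflict), or
  - two or more complete items (reduce-reduce conflict; the accept item [T' → T .] counts as a complete item here).

Augment with T' → T and build the canonical LR(0) collection (I0 = CLOSURE({[T' → . T]}), then GOTO on every symbol after a dot until no new states appear). It has 17 states:
  I0: { [D → . c], [E → . D D X], [E → . a E T], [T → . E X *], [T → . E a], [T' → . T] }  — shift
  I1: { [D → . c], [E → D . D X] }  — shift
  I2: { [D → . c], [E → . D D X], [E → . a E T], [T → . E X *], [T → . E a], [T → E . X *], [T → E . a], [X → . *], [X → . T c a] }  — shift
  I3: { [T' → T .] }  — accept
  I4: { [D → . c], [E → . D D X], [E → . a E T], [E → a . E T] }  — shift
  I5: { [D → c .] }  — reduce
  I6: { [D → . c], [E → . D D X], [E → . a E T], [E → a E . T], [T → . E X *], [T → . E a] }  — shift
  I7: { [E → a E T .] }  — reduce
  I8: { [X → * .] }  — reduce
  I9: { [X → T . c a] }  — shift
  I10: { [T → E X . *] }  — shift
  I11: { [D → . c], [E → . D D X], [E → . a E T], [E → a . E T], [T → E a .] }  — shift, reduce
  I12: { [T → E X * .] }  — reduce
  I13: { [X → T c . a] }  — shift
  I14: { [X → T c a .] }  — reduce
  I15: { [D → . c], [E → . D D X], [E → . a E T], [E → D D . X], [T → . E X *], [T → . E a], [X → . *], [X → . T c a] }  — shift
  I16: { [E → D D X .] }  — reduce

Conflict in state I11:
  Shift-reduce conflict between [T → E a .] and [D → . c]
So the grammar is NOT LR(0).

Answer: No. Shift-reduce conflict between [T → E a .] and [D → . c]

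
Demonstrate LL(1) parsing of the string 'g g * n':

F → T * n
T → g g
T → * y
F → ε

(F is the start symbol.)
Stack is shown with the top on the left.

Stack      Input      Action
----------------------------
F $        g g * n $  output F → T * n
T * n $    g g * n $  output T → g g
g g * n $  g g * n $  match 'g'
g * n $    g * n $    match 'g'
* n $      * n $      match '*'
n $        n $        match 'n'
$          $          accept

The string is accepted.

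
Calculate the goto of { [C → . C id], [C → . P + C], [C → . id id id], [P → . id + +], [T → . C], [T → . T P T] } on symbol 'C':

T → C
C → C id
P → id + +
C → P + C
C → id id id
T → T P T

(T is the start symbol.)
{ [C → C . id], [T → C .] }

GOTO(I, 'C') = CLOSURE({ [A → αX.β] : [A → α.Xβ] ∈ I, X = 'C' })

Items with dot before 'C', with the dot advanced:
  [C → . C id] → [C → C . id]
  [T → . C] → [T → C .]
Closure adds nothing (no advanced item has the dot before a non-terminal).

GOTO = { [C → C . id], [T → C .] }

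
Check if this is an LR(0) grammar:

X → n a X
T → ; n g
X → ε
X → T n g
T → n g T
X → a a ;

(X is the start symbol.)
A grammar is LR(0) if no state in the canonical LR(0) collection has:
  - both a shift item (dot before a terminal) and a complete item (shift-reduce conflict), or
  - two or more complete items (reduce-reduce conflict; the accept item [X' → X .] counts as a complete item here).

Augment with X' → X and build the canonical LR(0) collection (I0 = CLOSURE({[X' → . X]}), then GOTO on every symbol after a dot until no new states appear). It has 17 states:
  I0: { [T → . ; n g], [T → . n g T], [X → . T n g], [X → . a a ;], [X → . n a X], [X → .], [X' → . X] }  — shift, reduce
  I1: { [T → ; . n g] }  — shift
  I2: { [X → T . n g] }  — shift
  I3: { [X' → X .] }  — accept
  I4: { [X → a . a ;] }  — shift
  I5: { [T → n . g T], [X → n . a X] }  — shift
  I6: { [T → . ; n g], [T → . n g T], [X → . T n g], [X → . a a ;], [X → . n a X], [X → .], [X → n a . X] }  — shift, reduce
  I7: { [T → . ; n g], [T → . n g T], [T → n g . T] }  — shift
  I8: { [T → n g T .] }  — reduce
  I9: { [T → n . g T] }  — shift
  I10: { [X → n a X .] }  — reduce
  I11: { [X → a a . ;] }  — shift
  I12: { [X → a a ; .] }  — reduce
  I13: { [X → T n . g] }  — shift
  I14: { [X → T n g .] }  — reduce
  I15: { [T → ; n . g] }  — shift
  I16: { [T → ; n g .] }  — reduce

Conflict in state I0:
  Shift-reduce conflict between [X → .] and [T → . ; n g]
So the grammar is NOT LR(0).

Answer: No. Shift-reduce conflict between [X → .] and [T → . ; n g]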